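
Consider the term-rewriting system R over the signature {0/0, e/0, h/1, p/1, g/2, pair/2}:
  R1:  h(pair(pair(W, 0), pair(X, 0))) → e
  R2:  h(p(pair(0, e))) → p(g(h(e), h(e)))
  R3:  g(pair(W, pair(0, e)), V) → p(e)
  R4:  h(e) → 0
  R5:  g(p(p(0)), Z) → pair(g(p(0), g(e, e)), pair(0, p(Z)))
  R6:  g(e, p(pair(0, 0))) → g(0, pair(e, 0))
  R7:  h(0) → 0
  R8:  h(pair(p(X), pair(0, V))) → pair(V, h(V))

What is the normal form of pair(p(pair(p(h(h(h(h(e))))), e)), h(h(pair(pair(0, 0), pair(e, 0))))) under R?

pair(p(pair(p(0), e)), 0)

1. pair(p(pair(p(h(h(h(h(e))))), e)), h(h(pair(pair(0, 0), pair(e, 0)))))  →  pair(p(pair(p(h(h(h(0)))), e)), h(h(pair(pair(0, 0), pair(e, 0)))))   [R4 at 1.1.1.1.1.1.1]
2. pair(p(pair(p(h(h(h(0)))), e)), h(h(pair(pair(0, 0), pair(e, 0)))))  →  pair(p(pair(p(h(h(0))), e)), h(h(pair(pair(0, 0), pair(e, 0)))))   [R7 at 1.1.1.1.1.1]
3. pair(p(pair(p(h(h(0))), e)), h(h(pair(pair(0, 0), pair(e, 0)))))  →  pair(p(pair(p(h(0)), e)), h(h(pair(pair(0, 0), pair(e, 0)))))   [R7 at 1.1.1.1.1]
4. pair(p(pair(p(h(0)), e)), h(h(pair(pair(0, 0), pair(e, 0)))))  →  pair(p(pair(p(0), e)), h(h(pair(pair(0, 0), pair(e, 0)))))   [R7 at 1.1.1.1]
5. pair(p(pair(p(0), e)), h(h(pair(pair(0, 0), pair(e, 0)))))  →  pair(p(pair(p(0), e)), h(e))   [R1 at 2.1]
6. pair(p(pair(p(0), e)), h(e))  →  pair(p(pair(p(0), e)), 0)   [R4 at 2]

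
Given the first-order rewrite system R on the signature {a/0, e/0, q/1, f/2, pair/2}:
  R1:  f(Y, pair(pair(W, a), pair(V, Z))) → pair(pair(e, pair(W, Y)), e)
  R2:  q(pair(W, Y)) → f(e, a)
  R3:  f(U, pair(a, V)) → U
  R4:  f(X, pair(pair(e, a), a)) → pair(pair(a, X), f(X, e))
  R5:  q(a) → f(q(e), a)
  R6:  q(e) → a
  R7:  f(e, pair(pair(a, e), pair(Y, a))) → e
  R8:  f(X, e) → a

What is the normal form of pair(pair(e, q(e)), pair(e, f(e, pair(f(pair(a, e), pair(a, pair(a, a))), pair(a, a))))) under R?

1. pair(pair(e, q(e)), pair(e, f(e, pair(f(pair(a, e), pair(a, pair(a, a))), pair(a, a)))))  →  pair(pair(e, a), pair(e, f(e, pair(f(pair(a, e), pair(a, pair(a, a))), pair(a, a)))))   [R6 at 1.2]
2. pair(pair(e, a), pair(e, f(e, pair(f(pair(a, e), pair(a, pair(a, a))), pair(a, a)))))  →  pair(pair(e, a), pair(e, f(e, pair(pair(a, e), pair(a, a)))))   [R3 at 2.2.2.1]
3. pair(pair(e, a), pair(e, f(e, pair(pair(a, e), pair(a, a)))))  →  pair(pair(e, a), pair(e, e))   [R7 at 2.2]

pair(pair(e, a), pair(e, e))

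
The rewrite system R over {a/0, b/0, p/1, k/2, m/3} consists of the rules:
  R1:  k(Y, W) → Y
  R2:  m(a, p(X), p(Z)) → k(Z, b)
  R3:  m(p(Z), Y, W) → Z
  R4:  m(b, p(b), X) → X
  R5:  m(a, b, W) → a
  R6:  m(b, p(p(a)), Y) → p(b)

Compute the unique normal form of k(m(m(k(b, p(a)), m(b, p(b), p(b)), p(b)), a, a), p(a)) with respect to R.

b

1. k(m(m(k(b, p(a)), m(b, p(b), p(b)), p(b)), a, a), p(a))  →  m(m(k(b, p(a)), m(b, p(b), p(b)), p(b)), a, a)   [R1 at ε]
2. m(m(k(b, p(a)), m(b, p(b), p(b)), p(b)), a, a)  →  m(m(b, m(b, p(b), p(b)), p(b)), a, a)   [R1 at 1.1]
3. m(m(b, m(b, p(b), p(b)), p(b)), a, a)  →  m(m(b, p(b), p(b)), a, a)   [R4 at 1.2]
4. m(m(b, p(b), p(b)), a, a)  →  m(p(b), a, a)   [R4 at 1]
5. m(p(b), a, a)  →  b   [R3 at ε]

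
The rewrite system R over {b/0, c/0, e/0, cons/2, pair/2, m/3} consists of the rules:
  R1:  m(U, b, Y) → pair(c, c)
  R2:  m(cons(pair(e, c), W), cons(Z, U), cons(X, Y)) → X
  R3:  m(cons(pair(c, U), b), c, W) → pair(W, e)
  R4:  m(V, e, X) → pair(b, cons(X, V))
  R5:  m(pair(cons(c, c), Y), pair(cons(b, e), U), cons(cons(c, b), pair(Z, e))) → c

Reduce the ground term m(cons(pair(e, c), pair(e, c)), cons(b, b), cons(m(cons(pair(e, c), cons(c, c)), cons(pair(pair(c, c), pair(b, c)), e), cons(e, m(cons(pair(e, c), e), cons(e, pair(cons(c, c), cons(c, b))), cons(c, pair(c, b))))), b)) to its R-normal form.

1. m(cons(pair(e, c), pair(e, c)), cons(b, b), cons(m(cons(pair(e, c), cons(c, c)), cons(pair(pair(c, c), pair(b, c)), e), cons(e, m(cons(pair(e, c), e), cons(e, pair(cons(c, c), cons(c, b))), cons(c, pair(c, b))))), b))  →  m(cons(pair(e, c), cons(c, c)), cons(pair(pair(c, c), pair(b, c)), e), cons(e, m(cons(pair(e, c), e), cons(e, pair(cons(c, c), cons(c, b))), cons(c, pair(c, b)))))   [R2 at ε]
2. m(cons(pair(e, c), cons(c, c)), cons(pair(pair(c, c), pair(b, c)), e), cons(e, m(cons(pair(e, c), e), cons(e, pair(cons(c, c), cons(c, b))), cons(c, pair(c, b)))))  →  e   [R2 at ε]

e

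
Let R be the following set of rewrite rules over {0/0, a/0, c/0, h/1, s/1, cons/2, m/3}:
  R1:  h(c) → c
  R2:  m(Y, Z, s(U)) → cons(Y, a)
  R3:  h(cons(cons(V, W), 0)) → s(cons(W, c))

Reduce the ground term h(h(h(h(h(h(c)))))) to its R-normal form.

c

1. h(h(h(h(h(h(c))))))  →  h(h(h(h(h(c)))))   [R1 at 1.1.1.1.1]
2. h(h(h(h(h(c)))))  →  h(h(h(h(c))))   [R1 at 1.1.1.1]
3. h(h(h(h(c))))  →  h(h(h(c)))   [R1 at 1.1.1]
4. h(h(h(c)))  →  h(h(c))   [R1 at 1.1]
5. h(h(c))  →  h(c)   [R1 at 1]
6. h(c)  →  c   [R1 at ε]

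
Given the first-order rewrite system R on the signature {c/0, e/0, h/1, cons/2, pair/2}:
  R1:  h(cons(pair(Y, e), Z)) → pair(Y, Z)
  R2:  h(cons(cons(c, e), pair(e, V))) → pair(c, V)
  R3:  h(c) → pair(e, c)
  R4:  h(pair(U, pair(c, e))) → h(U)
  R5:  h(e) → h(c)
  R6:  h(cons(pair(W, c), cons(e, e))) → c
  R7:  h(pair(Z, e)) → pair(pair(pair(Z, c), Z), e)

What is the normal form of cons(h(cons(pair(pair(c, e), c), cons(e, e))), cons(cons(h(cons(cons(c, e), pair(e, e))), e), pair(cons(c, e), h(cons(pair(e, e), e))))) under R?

cons(c, cons(cons(pair(c, e), e), pair(cons(c, e), pair(e, e))))

1. cons(h(cons(pair(pair(c, e), c), cons(e, e))), cons(cons(h(cons(cons(c, e), pair(e, e))), e), pair(cons(c, e), h(cons(pair(e, e), e)))))  →  cons(c, cons(cons(h(cons(cons(c, e), pair(e, e))), e), pair(cons(c, e), h(cons(pair(e, e), e)))))   [R6 at 1]
2. cons(c, cons(cons(h(cons(cons(c, e), pair(e, e))), e), pair(cons(c, e), h(cons(pair(e, e), e)))))  →  cons(c, cons(cons(pair(c, e), e), pair(cons(c, e), h(cons(pair(e, e), e)))))   [R2 at 2.1.1]
3. cons(c, cons(cons(pair(c, e), e), pair(cons(c, e), h(cons(pair(e, e), e)))))  →  cons(c, cons(cons(pair(c, e), e), pair(cons(c, e), pair(e, e))))   [R1 at 2.2.2]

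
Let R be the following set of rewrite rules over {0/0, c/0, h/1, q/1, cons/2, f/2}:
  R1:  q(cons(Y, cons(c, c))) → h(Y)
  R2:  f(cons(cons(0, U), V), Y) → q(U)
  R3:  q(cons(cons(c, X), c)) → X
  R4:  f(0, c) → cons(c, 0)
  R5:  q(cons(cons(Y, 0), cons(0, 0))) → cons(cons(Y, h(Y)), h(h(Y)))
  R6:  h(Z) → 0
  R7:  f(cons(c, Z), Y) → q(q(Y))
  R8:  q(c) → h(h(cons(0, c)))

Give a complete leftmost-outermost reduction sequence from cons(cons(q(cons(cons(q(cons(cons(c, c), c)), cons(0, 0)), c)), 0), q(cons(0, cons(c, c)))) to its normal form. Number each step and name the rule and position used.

1. cons(cons(q(cons(cons(q(cons(cons(c, c), c)), cons(0, 0)), c)), 0), q(cons(0, cons(c, c))))  →  cons(cons(q(cons(cons(c, cons(0, 0)), c)), 0), q(cons(0, cons(c, c))))   [R3 at 1.1.1.1.1]
2. cons(cons(q(cons(cons(c, cons(0, 0)), c)), 0), q(cons(0, cons(c, c))))  →  cons(cons(cons(0, 0), 0), q(cons(0, cons(c, c))))   [R3 at 1.1]
3. cons(cons(cons(0, 0), 0), q(cons(0, cons(c, c))))  →  cons(cons(cons(0, 0), 0), h(0))   [R1 at 2]
4. cons(cons(cons(0, 0), 0), h(0))  →  cons(cons(cons(0, 0), 0), 0)   [R6 at 2]

cons(cons(cons(0, 0), 0), 0)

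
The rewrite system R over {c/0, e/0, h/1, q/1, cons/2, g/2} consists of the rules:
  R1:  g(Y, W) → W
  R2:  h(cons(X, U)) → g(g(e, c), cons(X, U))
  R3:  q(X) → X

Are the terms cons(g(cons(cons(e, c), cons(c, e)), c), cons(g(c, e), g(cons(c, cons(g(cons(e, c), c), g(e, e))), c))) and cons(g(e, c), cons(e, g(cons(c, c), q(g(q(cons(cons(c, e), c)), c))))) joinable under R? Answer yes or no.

Reduce t₁ = cons(g(cons(cons(e, c), cons(c, e)), c), cons(g(c, e), g(cons(c, cons(g(cons(e, c), c), g(e, e))), c))):
1. cons(g(cons(cons(e, c), cons(c, e)), c), cons(g(c, e), g(cons(c, cons(g(cons(e, c), c), g(e, e))), c)))  →  cons(c, cons(g(c, e), g(cons(c, cons(g(cons(e, c), c), g(e, e))), c)))   [R1 at 1]
2. cons(c, cons(g(c, e), g(cons(c, cons(g(cons(e, c), c), g(e, e))), c)))  →  cons(c, cons(e, g(cons(c, cons(g(cons(e, c), c), g(e, e))), c)))   [R1 at 2.1]
3. cons(c, cons(e, g(cons(c, cons(g(cons(e, c), c), g(e, e))), c)))  →  cons(c, cons(e, c))   [R1 at 2.2]

Reduce t₂ = cons(g(e, c), cons(e, g(cons(c, c), q(g(q(cons(cons(c, e), c)), c))))):
1. cons(g(e, c), cons(e, g(cons(c, c), q(g(q(cons(cons(c, e), c)), c)))))  →  cons(c, cons(e, g(cons(c, c), q(g(q(cons(cons(c, e), c)), c)))))   [R1 at 1]
2. cons(c, cons(e, g(cons(c, c), q(g(q(cons(cons(c, e), c)), c)))))  →  cons(c, cons(e, q(g(q(cons(cons(c, e), c)), c))))   [R1 at 2.2]
3. cons(c, cons(e, q(g(q(cons(cons(c, e), c)), c))))  →  cons(c, cons(e, g(q(cons(cons(c, e), c)), c)))   [R3 at 2.2]
4. cons(c, cons(e, g(q(cons(cons(c, e), c)), c)))  →  cons(c, cons(e, c))   [R1 at 2.2]

yes — NF(t₁) = cons(c, cons(e, c)), NF(t₂) = cons(c, cons(e, c))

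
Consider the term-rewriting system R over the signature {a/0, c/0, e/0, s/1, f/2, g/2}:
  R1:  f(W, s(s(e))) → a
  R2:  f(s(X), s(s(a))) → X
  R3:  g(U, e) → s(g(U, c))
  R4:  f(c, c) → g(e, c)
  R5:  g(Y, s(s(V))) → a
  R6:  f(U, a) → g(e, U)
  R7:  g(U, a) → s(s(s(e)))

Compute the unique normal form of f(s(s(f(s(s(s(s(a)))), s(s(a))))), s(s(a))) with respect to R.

s(s(s(s(a))))

1. f(s(s(f(s(s(s(s(a)))), s(s(a))))), s(s(a)))  →  s(f(s(s(s(s(a)))), s(s(a))))   [R2 at ε]
2. s(f(s(s(s(s(a)))), s(s(a))))  →  s(s(s(s(a))))   [R2 at 1]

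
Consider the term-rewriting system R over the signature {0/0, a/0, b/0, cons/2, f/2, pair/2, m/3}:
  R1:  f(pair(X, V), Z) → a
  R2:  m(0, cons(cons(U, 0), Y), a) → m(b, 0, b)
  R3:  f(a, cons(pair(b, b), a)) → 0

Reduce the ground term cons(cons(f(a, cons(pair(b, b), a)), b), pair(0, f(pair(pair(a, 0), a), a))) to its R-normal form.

1. cons(cons(f(a, cons(pair(b, b), a)), b), pair(0, f(pair(pair(a, 0), a), a)))  →  cons(cons(0, b), pair(0, f(pair(pair(a, 0), a), a)))   [R3 at 1.1]
2. cons(cons(0, b), pair(0, f(pair(pair(a, 0), a), a)))  →  cons(cons(0, b), pair(0, a))   [R1 at 2.2]

cons(cons(0, b), pair(0, a))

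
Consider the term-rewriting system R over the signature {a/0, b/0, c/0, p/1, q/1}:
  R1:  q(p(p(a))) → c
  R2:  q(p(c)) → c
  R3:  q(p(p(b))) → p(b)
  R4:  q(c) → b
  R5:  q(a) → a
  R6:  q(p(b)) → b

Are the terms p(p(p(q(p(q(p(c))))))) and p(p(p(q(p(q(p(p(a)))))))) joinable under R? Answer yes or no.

yes — NF(t₁) = p(p(p(c))), NF(t₂) = p(p(p(c)))

Reduce t₁ = p(p(p(q(p(q(p(c))))))):
1. p(p(p(q(p(q(p(c)))))))  →  p(p(p(q(p(c)))))   [R2 at 1.1.1.1.1]
2. p(p(p(q(p(c)))))  →  p(p(p(c)))   [R2 at 1.1.1]

Reduce t₂ = p(p(p(q(p(q(p(p(a)))))))):
1. p(p(p(q(p(q(p(p(a))))))))  →  p(p(p(q(p(c)))))   [R1 at 1.1.1.1.1]
2. p(p(p(q(p(c)))))  →  p(p(p(c)))   [R2 at 1.1.1]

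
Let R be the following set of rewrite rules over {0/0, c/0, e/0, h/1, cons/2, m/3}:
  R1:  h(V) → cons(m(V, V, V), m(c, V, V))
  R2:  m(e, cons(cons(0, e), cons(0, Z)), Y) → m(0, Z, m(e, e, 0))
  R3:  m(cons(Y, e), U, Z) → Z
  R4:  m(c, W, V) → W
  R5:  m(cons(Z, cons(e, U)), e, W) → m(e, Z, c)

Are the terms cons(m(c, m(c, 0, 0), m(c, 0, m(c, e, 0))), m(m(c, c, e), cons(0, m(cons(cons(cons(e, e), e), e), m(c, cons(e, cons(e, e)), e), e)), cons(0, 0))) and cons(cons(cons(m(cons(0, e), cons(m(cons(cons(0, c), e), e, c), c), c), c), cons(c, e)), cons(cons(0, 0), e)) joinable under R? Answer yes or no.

Reduce t₁ = cons(m(c, m(c, 0, 0), m(c, 0, m(c, e, 0))), m(m(c, c, e), cons(0, m(cons(cons(cons(e, e), e), e), m(c, cons(e, cons(e, e)), e), e)), cons(0, 0))):
1. cons(m(c, m(c, 0, 0), m(c, 0, m(c, e, 0))), m(m(c, c, e), cons(0, m(cons(cons(cons(e, e), e), e), m(c, cons(e, cons(e, e)), e), e)), cons(0, 0)))  →  cons(m(c, 0, 0), m(m(c, c, e), cons(0, m(cons(cons(cons(e, e), e), e), m(c, cons(e, cons(e, e)), e), e)), cons(0, 0)))   [R4 at 1]
2. cons(m(c, 0, 0), m(m(c, c, e), cons(0, m(cons(cons(cons(e, e), e), e), m(c, cons(e, cons(e, e)), e), e)), cons(0, 0)))  →  cons(0, m(m(c, c, e), cons(0, m(cons(cons(cons(e, e), e), e), m(c, cons(e, cons(e, e)), e), e)), cons(0, 0)))   [R4 at 1]
3. cons(0, m(m(c, c, e), cons(0, m(cons(cons(cons(e, e), e), e), m(c, cons(e, cons(e, e)), e), e)), cons(0, 0)))  →  cons(0, m(c, cons(0, m(cons(cons(cons(e, e), e), e), m(c, cons(e, cons(e, e)), e), e)), cons(0, 0)))   [R4 at 2.1]
4. cons(0, m(c, cons(0, m(cons(cons(cons(e, e), e), e), m(c, cons(e, cons(e, e)), e), e)), cons(0, 0)))  →  cons(0, cons(0, m(cons(cons(cons(e, e), e), e), m(c, cons(e, cons(e, e)), e), e)))   [R4 at 2]
5. cons(0, cons(0, m(cons(cons(cons(e, e), e), e), m(c, cons(e, cons(e, e)), e), e)))  →  cons(0, cons(0, e))   [R3 at 2.2]

Reduce t₂ = cons(cons(cons(m(cons(0, e), cons(m(cons(cons(0, c), e), e, c), c), c), c), cons(c, e)), cons(cons(0, 0), e)):
1. cons(cons(cons(m(cons(0, e), cons(m(cons(cons(0, c), e), e, c), c), c), c), cons(c, e)), cons(cons(0, 0), e))  →  cons(cons(cons(c, c), cons(c, e)), cons(cons(0, 0), e))   [R3 at 1.1.1]

no — NF(t₁) = cons(0, cons(0, e)), NF(t₂) = cons(cons(cons(c, c), cons(c, e)), cons(cons(0, 0), e))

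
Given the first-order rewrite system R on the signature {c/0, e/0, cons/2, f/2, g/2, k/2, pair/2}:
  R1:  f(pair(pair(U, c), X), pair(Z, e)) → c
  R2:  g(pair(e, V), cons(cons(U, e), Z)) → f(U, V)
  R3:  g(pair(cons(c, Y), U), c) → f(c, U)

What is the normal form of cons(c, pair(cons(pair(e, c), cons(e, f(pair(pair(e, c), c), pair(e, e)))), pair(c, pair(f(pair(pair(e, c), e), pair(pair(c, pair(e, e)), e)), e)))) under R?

cons(c, pair(cons(pair(e, c), cons(e, c)), pair(c, pair(c, e))))

1. cons(c, pair(cons(pair(e, c), cons(e, f(pair(pair(e, c), c), pair(e, e)))), pair(c, pair(f(pair(pair(e, c), e), pair(pair(c, pair(e, e)), e)), e))))  →  cons(c, pair(cons(pair(e, c), cons(e, c)), pair(c, pair(f(pair(pair(e, c), e), pair(pair(c, pair(e, e)), e)), e))))   [R1 at 2.1.2.2]
2. cons(c, pair(cons(pair(e, c), cons(e, c)), pair(c, pair(f(pair(pair(e, c), e), pair(pair(c, pair(e, e)), e)), e))))  →  cons(c, pair(cons(pair(e, c), cons(e, c)), pair(c, pair(c, e))))   [R1 at 2.2.2.1]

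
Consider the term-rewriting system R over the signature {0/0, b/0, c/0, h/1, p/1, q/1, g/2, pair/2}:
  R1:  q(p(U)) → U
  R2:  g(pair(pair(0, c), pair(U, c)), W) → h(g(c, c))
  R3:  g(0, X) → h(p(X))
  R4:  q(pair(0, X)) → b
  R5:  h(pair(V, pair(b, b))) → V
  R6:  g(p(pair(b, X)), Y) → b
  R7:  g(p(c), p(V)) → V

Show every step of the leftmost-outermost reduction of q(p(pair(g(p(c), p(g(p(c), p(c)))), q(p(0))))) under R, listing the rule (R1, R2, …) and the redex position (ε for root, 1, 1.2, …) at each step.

1. q(p(pair(g(p(c), p(g(p(c), p(c)))), q(p(0)))))  →  pair(g(p(c), p(g(p(c), p(c)))), q(p(0)))   [R1 at ε]
2. pair(g(p(c), p(g(p(c), p(c)))), q(p(0)))  →  pair(g(p(c), p(c)), q(p(0)))   [R7 at 1]
3. pair(g(p(c), p(c)), q(p(0)))  →  pair(c, q(p(0)))   [R7 at 1]
4. pair(c, q(p(0)))  →  pair(c, 0)   [R1 at 2]

pair(c, 0)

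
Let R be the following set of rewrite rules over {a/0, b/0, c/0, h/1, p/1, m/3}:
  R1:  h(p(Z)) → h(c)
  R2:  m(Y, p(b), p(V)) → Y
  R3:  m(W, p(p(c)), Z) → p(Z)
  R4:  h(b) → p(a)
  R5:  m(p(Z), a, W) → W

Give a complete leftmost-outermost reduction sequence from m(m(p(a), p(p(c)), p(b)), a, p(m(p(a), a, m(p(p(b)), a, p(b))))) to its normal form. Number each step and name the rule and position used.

1. m(m(p(a), p(p(c)), p(b)), a, p(m(p(a), a, m(p(p(b)), a, p(b)))))  →  m(p(p(b)), a, p(m(p(a), a, m(p(p(b)), a, p(b)))))   [R3 at 1]
2. m(p(p(b)), a, p(m(p(a), a, m(p(p(b)), a, p(b)))))  →  p(m(p(a), a, m(p(p(b)), a, p(b))))   [R5 at ε]
3. p(m(p(a), a, m(p(p(b)), a, p(b))))  →  p(m(p(p(b)), a, p(b)))   [R5 at 1]
4. p(m(p(p(b)), a, p(b)))  →  p(p(b))   [R5 at 1]

p(p(b))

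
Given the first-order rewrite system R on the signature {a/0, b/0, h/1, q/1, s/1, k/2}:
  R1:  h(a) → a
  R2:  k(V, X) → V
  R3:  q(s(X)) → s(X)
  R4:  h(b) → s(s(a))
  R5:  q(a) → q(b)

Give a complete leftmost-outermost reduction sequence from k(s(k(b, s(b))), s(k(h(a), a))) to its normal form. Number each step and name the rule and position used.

s(b)

1. k(s(k(b, s(b))), s(k(h(a), a)))  →  s(k(b, s(b)))   [R2 at ε]
2. s(k(b, s(b)))  →  s(b)   [R2 at 1]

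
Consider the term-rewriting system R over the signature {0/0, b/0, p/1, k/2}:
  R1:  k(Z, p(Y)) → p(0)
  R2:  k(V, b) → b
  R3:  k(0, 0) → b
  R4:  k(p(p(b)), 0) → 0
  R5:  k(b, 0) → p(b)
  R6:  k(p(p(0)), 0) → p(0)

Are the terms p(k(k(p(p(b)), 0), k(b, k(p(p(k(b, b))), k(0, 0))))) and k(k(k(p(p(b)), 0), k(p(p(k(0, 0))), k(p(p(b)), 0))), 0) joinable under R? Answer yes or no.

Reduce t₁ = p(k(k(p(p(b)), 0), k(b, k(p(p(k(b, b))), k(0, 0))))):
1. p(k(k(p(p(b)), 0), k(b, k(p(p(k(b, b))), k(0, 0)))))  →  p(k(0, k(b, k(p(p(k(b, b))), k(0, 0)))))   [R4 at 1.1]
2. p(k(0, k(b, k(p(p(k(b, b))), k(0, 0)))))  →  p(k(0, k(b, k(p(p(b)), k(0, 0)))))   [R2 at 1.2.2.1.1.1]
3. p(k(0, k(b, k(p(p(b)), k(0, 0)))))  →  p(k(0, k(b, k(p(p(b)), b))))   [R3 at 1.2.2.2]
4. p(k(0, k(b, k(p(p(b)), b))))  →  p(k(0, k(b, b)))   [R2 at 1.2.2]
5. p(k(0, k(b, b)))  →  p(k(0, b))   [R2 at 1.2]
6. p(k(0, b))  →  p(b)   [R2 at 1]

Reduce t₂ = k(k(k(p(p(b)), 0), k(p(p(k(0, 0))), k(p(p(b)), 0))), 0):
1. k(k(k(p(p(b)), 0), k(p(p(k(0, 0))), k(p(p(b)), 0))), 0)  →  k(k(0, k(p(p(k(0, 0))), k(p(p(b)), 0))), 0)   [R4 at 1.1]
2. k(k(0, k(p(p(k(0, 0))), k(p(p(b)), 0))), 0)  →  k(k(0, k(p(p(b)), k(p(p(b)), 0))), 0)   [R3 at 1.2.1.1.1]
3. k(k(0, k(p(p(b)), k(p(p(b)), 0))), 0)  →  k(k(0, k(p(p(b)), 0)), 0)   [R4 at 1.2.2]
4. k(k(0, k(p(p(b)), 0)), 0)  →  k(k(0, 0), 0)   [R4 at 1.2]
5. k(k(0, 0), 0)  →  k(b, 0)   [R3 at 1]
6. k(b, 0)  →  p(b)   [R5 at ε]

yes — NF(t₁) = p(b), NF(t₂) = p(b)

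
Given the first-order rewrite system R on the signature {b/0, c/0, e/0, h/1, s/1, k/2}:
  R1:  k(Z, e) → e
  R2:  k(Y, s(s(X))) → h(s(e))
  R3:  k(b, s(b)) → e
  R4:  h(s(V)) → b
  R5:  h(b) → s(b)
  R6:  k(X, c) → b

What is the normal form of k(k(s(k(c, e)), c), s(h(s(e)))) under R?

1. k(k(s(k(c, e)), c), s(h(s(e))))  →  k(b, s(h(s(e))))   [R6 at 1]
2. k(b, s(h(s(e))))  →  k(b, s(b))   [R4 at 2.1]
3. k(b, s(b))  →  e   [R3 at ε]

e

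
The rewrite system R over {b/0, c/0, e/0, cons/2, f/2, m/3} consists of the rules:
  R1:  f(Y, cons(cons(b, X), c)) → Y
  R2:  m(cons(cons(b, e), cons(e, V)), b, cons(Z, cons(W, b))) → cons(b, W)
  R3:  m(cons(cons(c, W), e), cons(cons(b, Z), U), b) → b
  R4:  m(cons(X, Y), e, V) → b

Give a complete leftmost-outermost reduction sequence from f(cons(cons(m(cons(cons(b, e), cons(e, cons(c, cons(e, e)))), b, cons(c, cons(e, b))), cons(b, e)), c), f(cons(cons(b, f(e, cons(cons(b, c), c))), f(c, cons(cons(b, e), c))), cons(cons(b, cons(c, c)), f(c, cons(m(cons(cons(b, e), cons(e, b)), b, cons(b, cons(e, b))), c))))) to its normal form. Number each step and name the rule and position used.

1. f(cons(cons(m(cons(cons(b, e), cons(e, cons(c, cons(e, e)))), b, cons(c, cons(e, b))), cons(b, e)), c), f(cons(cons(b, f(e, cons(cons(b, c), c))), f(c, cons(cons(b, e), c))), cons(cons(b, cons(c, c)), f(c, cons(m(cons(cons(b, e), cons(e, b)), b, cons(b, cons(e, b))), c)))))  →  f(cons(cons(cons(b, e), cons(b, e)), c), f(cons(cons(b, f(e, cons(cons(b, c), c))), f(c, cons(cons(b, e), c))), cons(cons(b, cons(c, c)), f(c, cons(m(cons(cons(b, e), cons(e, b)), b, cons(b, cons(e, b))), c)))))   [R2 at 1.1.1]
2. f(cons(cons(cons(b, e), cons(b, e)), c), f(cons(cons(b, f(e, cons(cons(b, c), c))), f(c, cons(cons(b, e), c))), cons(cons(b, cons(c, c)), f(c, cons(m(cons(cons(b, e), cons(e, b)), b, cons(b, cons(e, b))), c)))))  →  f(cons(cons(cons(b, e), cons(b, e)), c), f(cons(cons(b, e), f(c, cons(cons(b, e), c))), cons(cons(b, cons(c, c)), f(c, cons(m(cons(cons(b, e), cons(e, b)), b, cons(b, cons(e, b))), c)))))   [R1 at 2.1.1.2]
3. f(cons(cons(cons(b, e), cons(b, e)), c), f(cons(cons(b, e), f(c, cons(cons(b, e), c))), cons(cons(b, cons(c, c)), f(c, cons(m(cons(cons(b, e), cons(e, b)), b, cons(b, cons(e, b))), c)))))  →  f(cons(cons(cons(b, e), cons(b, e)), c), f(cons(cons(b, e), c), cons(cons(b, cons(c, c)), f(c, cons(m(cons(cons(b, e), cons(e, b)), b, cons(b, cons(e, b))), c)))))   [R1 at 2.1.2]
4. f(cons(cons(cons(b, e), cons(b, e)), c), f(cons(cons(b, e), c), cons(cons(b, cons(c, c)), f(c, cons(m(cons(cons(b, e), cons(e, b)), b, cons(b, cons(e, b))), c)))))  →  f(cons(cons(cons(b, e), cons(b, e)), c), f(cons(cons(b, e), c), cons(cons(b, cons(c, c)), f(c, cons(cons(b, e), c)))))   [R2 at 2.2.2.2.1]
5. f(cons(cons(cons(b, e), cons(b, e)), c), f(cons(cons(b, e), c), cons(cons(b, cons(c, c)), f(c, cons(cons(b, e), c)))))  →  f(cons(cons(cons(b, e), cons(b, e)), c), f(cons(cons(b, e), c), cons(cons(b, cons(c, c)), c)))   [R1 at 2.2.2]
6. f(cons(cons(cons(b, e), cons(b, e)), c), f(cons(cons(b, e), c), cons(cons(b, cons(c, c)), c)))  →  f(cons(cons(cons(b, e), cons(b, e)), c), cons(cons(b, e), c))   [R1 at 2]
7. f(cons(cons(cons(b, e), cons(b, e)), c), cons(cons(b, e), c))  →  cons(cons(cons(b, e), cons(b, e)), c)   [R1 at ε]

cons(cons(cons(b, e), cons(b, e)), c)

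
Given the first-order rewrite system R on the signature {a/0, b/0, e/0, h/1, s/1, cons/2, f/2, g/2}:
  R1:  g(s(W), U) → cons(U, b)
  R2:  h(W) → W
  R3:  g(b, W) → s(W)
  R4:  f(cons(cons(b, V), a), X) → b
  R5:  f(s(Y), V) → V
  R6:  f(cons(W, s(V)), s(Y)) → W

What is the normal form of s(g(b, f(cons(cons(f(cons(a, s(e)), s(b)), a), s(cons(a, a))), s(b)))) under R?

1. s(g(b, f(cons(cons(f(cons(a, s(e)), s(b)), a), s(cons(a, a))), s(b))))  →  s(s(f(cons(cons(f(cons(a, s(e)), s(b)), a), s(cons(a, a))), s(b))))   [R3 at 1]
2. s(s(f(cons(cons(f(cons(a, s(e)), s(b)), a), s(cons(a, a))), s(b))))  →  s(s(cons(f(cons(a, s(e)), s(b)), a)))   [R6 at 1.1]
3. s(s(cons(f(cons(a, s(e)), s(b)), a)))  →  s(s(cons(a, a)))   [R6 at 1.1.1]

s(s(cons(a, a)))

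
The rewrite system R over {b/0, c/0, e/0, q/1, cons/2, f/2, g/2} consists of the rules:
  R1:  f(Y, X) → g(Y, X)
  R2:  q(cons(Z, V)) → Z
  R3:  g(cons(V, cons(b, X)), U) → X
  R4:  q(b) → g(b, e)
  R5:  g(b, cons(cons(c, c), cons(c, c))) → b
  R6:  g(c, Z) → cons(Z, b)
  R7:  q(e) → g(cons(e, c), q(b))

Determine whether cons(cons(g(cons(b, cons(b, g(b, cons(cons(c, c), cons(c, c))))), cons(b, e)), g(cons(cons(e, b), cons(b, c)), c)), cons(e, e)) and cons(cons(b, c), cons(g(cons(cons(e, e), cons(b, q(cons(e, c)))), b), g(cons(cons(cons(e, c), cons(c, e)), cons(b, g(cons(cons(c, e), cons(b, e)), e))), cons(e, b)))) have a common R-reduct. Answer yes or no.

yes — NF(t₁) = cons(cons(b, c), cons(e, e)), NF(t₂) = cons(cons(b, c), cons(e, e))

Reduce t₁ = cons(cons(g(cons(b, cons(b, g(b, cons(cons(c, c), cons(c, c))))), cons(b, e)), g(cons(cons(e, b), cons(b, c)), c)), cons(e, e)):
1. cons(cons(g(cons(b, cons(b, g(b, cons(cons(c, c), cons(c, c))))), cons(b, e)), g(cons(cons(e, b), cons(b, c)), c)), cons(e, e))  →  cons(cons(g(b, cons(cons(c, c), cons(c, c))), g(cons(cons(e, b), cons(b, c)), c)), cons(e, e))   [R3 at 1.1]
2. cons(cons(g(b, cons(cons(c, c), cons(c, c))), g(cons(cons(e, b), cons(b, c)), c)), cons(e, e))  →  cons(cons(b, g(cons(cons(e, b), cons(b, c)), c)), cons(e, e))   [R5 at 1.1]
3. cons(cons(b, g(cons(cons(e, b), cons(b, c)), c)), cons(e, e))  →  cons(cons(b, c), cons(e, e))   [R3 at 1.2]

Reduce t₂ = cons(cons(b, c), cons(g(cons(cons(e, e), cons(b, q(cons(e, c)))), b), g(cons(cons(cons(e, c), cons(c, e)), cons(b, g(cons(cons(c, e), cons(b, e)), e))), cons(e, b)))):
1. cons(cons(b, c), cons(g(cons(cons(e, e), cons(b, q(cons(e, c)))), b), g(cons(cons(cons(e, c), cons(c, e)), cons(b, g(cons(cons(c, e), cons(b, e)), e))), cons(e, b))))  →  cons(cons(b, c), cons(q(cons(e, c)), g(cons(cons(cons(e, c), cons(c, e)), cons(b, g(cons(cons(c, e), cons(b, e)), e))), cons(e, b))))   [R3 at 2.1]
2. cons(cons(b, c), cons(q(cons(e, c)), g(cons(cons(cons(e, c), cons(c, e)), cons(b, g(cons(cons(c, e), cons(b, e)), e))), cons(e, b))))  →  cons(cons(b, c), cons(e, g(cons(cons(cons(e, c), cons(c, e)), cons(b, g(cons(cons(c, e), cons(b, e)), e))), cons(e, b))))   [R2 at 2.1]
3. cons(cons(b, c), cons(e, g(cons(cons(cons(e, c), cons(c, e)), cons(b, g(cons(cons(c, e), cons(b, e)), e))), cons(e, b))))  →  cons(cons(b, c), cons(e, g(cons(cons(c, e), cons(b, e)), e)))   [R3 at 2.2]
4. cons(cons(b, c), cons(e, g(cons(cons(c, e), cons(b, e)), e)))  →  cons(cons(b, c), cons(e, e))   [R3 at 2.2]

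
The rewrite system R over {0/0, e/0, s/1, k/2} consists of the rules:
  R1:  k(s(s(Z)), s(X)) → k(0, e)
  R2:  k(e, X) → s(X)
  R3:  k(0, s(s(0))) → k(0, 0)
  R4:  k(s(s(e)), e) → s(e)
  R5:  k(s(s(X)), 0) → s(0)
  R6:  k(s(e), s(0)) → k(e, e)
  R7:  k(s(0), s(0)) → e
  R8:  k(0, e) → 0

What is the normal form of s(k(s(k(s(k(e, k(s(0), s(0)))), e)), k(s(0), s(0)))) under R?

1. s(k(s(k(s(k(e, k(s(0), s(0)))), e)), k(s(0), s(0))))  →  s(k(s(k(s(s(k(s(0), s(0)))), e)), k(s(0), s(0))))   [R2 at 1.1.1.1.1]
2. s(k(s(k(s(s(k(s(0), s(0)))), e)), k(s(0), s(0))))  →  s(k(s(k(s(s(e)), e)), k(s(0), s(0))))   [R7 at 1.1.1.1.1.1]
3. s(k(s(k(s(s(e)), e)), k(s(0), s(0))))  →  s(k(s(s(e)), k(s(0), s(0))))   [R4 at 1.1.1]
4. s(k(s(s(e)), k(s(0), s(0))))  →  s(k(s(s(e)), e))   [R7 at 1.2]
5. s(k(s(s(e)), e))  →  s(s(e))   [R4 at 1]

s(s(e))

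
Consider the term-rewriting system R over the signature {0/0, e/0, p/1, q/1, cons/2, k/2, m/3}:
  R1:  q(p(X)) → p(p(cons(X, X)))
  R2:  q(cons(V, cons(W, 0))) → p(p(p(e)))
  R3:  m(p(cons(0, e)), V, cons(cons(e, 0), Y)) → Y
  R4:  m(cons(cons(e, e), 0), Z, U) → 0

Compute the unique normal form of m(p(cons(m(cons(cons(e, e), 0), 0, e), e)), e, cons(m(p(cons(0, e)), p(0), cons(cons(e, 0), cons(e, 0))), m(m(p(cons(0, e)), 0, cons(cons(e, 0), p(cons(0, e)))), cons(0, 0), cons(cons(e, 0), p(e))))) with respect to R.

1. m(p(cons(m(cons(cons(e, e), 0), 0, e), e)), e, cons(m(p(cons(0, e)), p(0), cons(cons(e, 0), cons(e, 0))), m(m(p(cons(0, e)), 0, cons(cons(e, 0), p(cons(0, e)))), cons(0, 0), cons(cons(e, 0), p(e)))))  →  m(p(cons(0, e)), e, cons(m(p(cons(0, e)), p(0), cons(cons(e, 0), cons(e, 0))), m(m(p(cons(0, e)), 0, cons(cons(e, 0), p(cons(0, e)))), cons(0, 0), cons(cons(e, 0), p(e)))))   [R4 at 1.1.1]
2. m(p(cons(0, e)), e, cons(m(p(cons(0, e)), p(0), cons(cons(e, 0), cons(e, 0))), m(m(p(cons(0, e)), 0, cons(cons(e, 0), p(cons(0, e)))), cons(0, 0), cons(cons(e, 0), p(e)))))  →  m(p(cons(0, e)), e, cons(cons(e, 0), m(m(p(cons(0, e)), 0, cons(cons(e, 0), p(cons(0, e)))), cons(0, 0), cons(cons(e, 0), p(e)))))   [R3 at 3.1]
3. m(p(cons(0, e)), e, cons(cons(e, 0), m(m(p(cons(0, e)), 0, cons(cons(e, 0), p(cons(0, e)))), cons(0, 0), cons(cons(e, 0), p(e)))))  →  m(m(p(cons(0, e)), 0, cons(cons(e, 0), p(cons(0, e)))), cons(0, 0), cons(cons(e, 0), p(e)))   [R3 at ε]
4. m(m(p(cons(0, e)), 0, cons(cons(e, 0), p(cons(0, e)))), cons(0, 0), cons(cons(e, 0), p(e)))  →  m(p(cons(0, e)), cons(0, 0), cons(cons(e, 0), p(e)))   [R3 at 1]
5. m(p(cons(0, e)), cons(0, 0), cons(cons(e, 0), p(e)))  →  p(e)   [R3 at ε]

p(e)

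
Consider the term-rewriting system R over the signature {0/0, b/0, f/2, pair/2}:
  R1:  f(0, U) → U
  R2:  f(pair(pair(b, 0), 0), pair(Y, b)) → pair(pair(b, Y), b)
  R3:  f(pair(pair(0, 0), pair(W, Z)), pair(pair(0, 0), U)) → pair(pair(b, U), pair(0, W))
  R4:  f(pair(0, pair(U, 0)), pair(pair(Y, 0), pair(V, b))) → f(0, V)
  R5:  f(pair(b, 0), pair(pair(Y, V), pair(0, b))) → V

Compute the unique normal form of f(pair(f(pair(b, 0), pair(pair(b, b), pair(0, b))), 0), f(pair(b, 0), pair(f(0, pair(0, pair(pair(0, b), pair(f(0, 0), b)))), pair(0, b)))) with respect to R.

b

1. f(pair(f(pair(b, 0), pair(pair(b, b), pair(0, b))), 0), f(pair(b, 0), pair(f(0, pair(0, pair(pair(0, b), pair(f(0, 0), b)))), pair(0, b))))  →  f(pair(b, 0), f(pair(b, 0), pair(f(0, pair(0, pair(pair(0, b), pair(f(0, 0), b)))), pair(0, b))))   [R5 at 1.1]
2. f(pair(b, 0), f(pair(b, 0), pair(f(0, pair(0, pair(pair(0, b), pair(f(0, 0), b)))), pair(0, b))))  →  f(pair(b, 0), f(pair(b, 0), pair(pair(0, pair(pair(0, b), pair(f(0, 0), b))), pair(0, b))))   [R1 at 2.2.1]
3. f(pair(b, 0), f(pair(b, 0), pair(pair(0, pair(pair(0, b), pair(f(0, 0), b))), pair(0, b))))  →  f(pair(b, 0), pair(pair(0, b), pair(f(0, 0), b)))   [R5 at 2]
4. f(pair(b, 0), pair(pair(0, b), pair(f(0, 0), b)))  →  f(pair(b, 0), pair(pair(0, b), pair(0, b)))   [R1 at 2.2.1]
5. f(pair(b, 0), pair(pair(0, b), pair(0, b)))  →  b   [R5 at ε]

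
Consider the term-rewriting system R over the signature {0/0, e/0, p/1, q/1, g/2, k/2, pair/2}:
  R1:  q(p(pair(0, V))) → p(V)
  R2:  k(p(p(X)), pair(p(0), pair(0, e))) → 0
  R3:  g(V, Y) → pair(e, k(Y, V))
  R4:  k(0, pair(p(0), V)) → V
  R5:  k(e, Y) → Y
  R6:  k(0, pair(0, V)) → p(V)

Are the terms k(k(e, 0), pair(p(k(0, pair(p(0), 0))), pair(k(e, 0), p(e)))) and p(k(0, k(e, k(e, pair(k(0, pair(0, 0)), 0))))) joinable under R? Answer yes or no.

no — NF(t₁) = pair(0, p(e)), NF(t₂) = p(0)

Reduce t₁ = k(k(e, 0), pair(p(k(0, pair(p(0), 0))), pair(k(e, 0), p(e)))):
1. k(k(e, 0), pair(p(k(0, pair(p(0), 0))), pair(k(e, 0), p(e))))  →  k(0, pair(p(k(0, pair(p(0), 0))), pair(k(e, 0), p(e))))   [R5 at 1]
2. k(0, pair(p(k(0, pair(p(0), 0))), pair(k(e, 0), p(e))))  →  k(0, pair(p(0), pair(k(e, 0), p(e))))   [R4 at 2.1.1]
3. k(0, pair(p(0), pair(k(e, 0), p(e))))  →  pair(k(e, 0), p(e))   [R4 at ε]
4. pair(k(e, 0), p(e))  →  pair(0, p(e))   [R5 at 1]

Reduce t₂ = p(k(0, k(e, k(e, pair(k(0, pair(0, 0)), 0))))):
1. p(k(0, k(e, k(e, pair(k(0, pair(0, 0)), 0)))))  →  p(k(0, k(e, pair(k(0, pair(0, 0)), 0))))   [R5 at 1.2]
2. p(k(0, k(e, pair(k(0, pair(0, 0)), 0))))  →  p(k(0, pair(k(0, pair(0, 0)), 0)))   [R5 at 1.2]
3. p(k(0, pair(k(0, pair(0, 0)), 0)))  →  p(k(0, pair(p(0), 0)))   [R6 at 1.2.1]
4. p(k(0, pair(p(0), 0)))  →  p(0)   [R4 at 1]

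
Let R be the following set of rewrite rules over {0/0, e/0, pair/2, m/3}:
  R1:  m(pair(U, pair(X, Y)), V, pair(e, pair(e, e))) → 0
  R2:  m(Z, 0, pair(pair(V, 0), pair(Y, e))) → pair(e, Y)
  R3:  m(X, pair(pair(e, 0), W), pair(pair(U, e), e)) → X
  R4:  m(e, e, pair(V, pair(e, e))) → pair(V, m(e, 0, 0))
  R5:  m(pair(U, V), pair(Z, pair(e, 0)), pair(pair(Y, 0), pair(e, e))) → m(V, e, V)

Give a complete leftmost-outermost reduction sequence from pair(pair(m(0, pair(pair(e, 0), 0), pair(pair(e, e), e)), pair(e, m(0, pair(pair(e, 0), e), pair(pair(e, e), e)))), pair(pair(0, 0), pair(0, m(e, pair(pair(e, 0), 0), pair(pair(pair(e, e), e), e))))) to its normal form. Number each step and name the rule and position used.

1. pair(pair(m(0, pair(pair(e, 0), 0), pair(pair(e, e), e)), pair(e, m(0, pair(pair(e, 0), e), pair(pair(e, e), e)))), pair(pair(0, 0), pair(0, m(e, pair(pair(e, 0), 0), pair(pair(pair(e, e), e), e)))))  →  pair(pair(0, pair(e, m(0, pair(pair(e, 0), e), pair(pair(e, e), e)))), pair(pair(0, 0), pair(0, m(e, pair(pair(e, 0), 0), pair(pair(pair(e, e), e), e)))))   [R3 at 1.1]
2. pair(pair(0, pair(e, m(0, pair(pair(e, 0), e), pair(pair(e, e), e)))), pair(pair(0, 0), pair(0, m(e, pair(pair(e, 0), 0), pair(pair(pair(e, e), e), e)))))  →  pair(pair(0, pair(e, 0)), pair(pair(0, 0), pair(0, m(e, pair(pair(e, 0), 0), pair(pair(pair(e, e), e), e)))))   [R3 at 1.2.2]
3. pair(pair(0, pair(e, 0)), pair(pair(0, 0), pair(0, m(e, pair(pair(e, 0), 0), pair(pair(pair(e, e), e), e)))))  →  pair(pair(0, pair(e, 0)), pair(pair(0, 0), pair(0, e)))   [R3 at 2.2.2]

pair(pair(0, pair(e, 0)), pair(pair(0, 0), pair(0, e)))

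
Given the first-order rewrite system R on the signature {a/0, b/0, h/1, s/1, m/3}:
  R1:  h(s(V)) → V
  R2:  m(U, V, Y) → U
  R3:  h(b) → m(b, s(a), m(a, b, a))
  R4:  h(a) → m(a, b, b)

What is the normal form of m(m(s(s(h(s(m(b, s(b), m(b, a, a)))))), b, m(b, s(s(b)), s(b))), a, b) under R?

s(s(b))

1. m(m(s(s(h(s(m(b, s(b), m(b, a, a)))))), b, m(b, s(s(b)), s(b))), a, b)  →  m(s(s(h(s(m(b, s(b), m(b, a, a)))))), b, m(b, s(s(b)), s(b)))   [R2 at ε]
2. m(s(s(h(s(m(b, s(b), m(b, a, a)))))), b, m(b, s(s(b)), s(b)))  →  s(s(h(s(m(b, s(b), m(b, a, a))))))   [R2 at ε]
3. s(s(h(s(m(b, s(b), m(b, a, a))))))  →  s(s(m(b, s(b), m(b, a, a))))   [R1 at 1.1]
4. s(s(m(b, s(b), m(b, a, a))))  →  s(s(b))   [R2 at 1.1]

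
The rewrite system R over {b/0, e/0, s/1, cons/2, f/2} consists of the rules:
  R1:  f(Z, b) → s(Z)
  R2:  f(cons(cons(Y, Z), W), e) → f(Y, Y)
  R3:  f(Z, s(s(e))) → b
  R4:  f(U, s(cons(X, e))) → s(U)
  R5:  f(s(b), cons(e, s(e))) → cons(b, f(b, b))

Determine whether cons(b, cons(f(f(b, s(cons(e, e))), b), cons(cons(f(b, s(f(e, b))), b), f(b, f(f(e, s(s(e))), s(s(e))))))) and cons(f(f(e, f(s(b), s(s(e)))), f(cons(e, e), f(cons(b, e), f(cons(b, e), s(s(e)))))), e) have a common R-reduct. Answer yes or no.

no — NF(t₁) = cons(b, cons(s(s(b)), cons(cons(b, b), s(b)))), NF(t₂) = cons(s(s(e)), e)

Reduce t₁ = cons(b, cons(f(f(b, s(cons(e, e))), b), cons(cons(f(b, s(f(e, b))), b), f(b, f(f(e, s(s(e))), s(s(e))))))):
1. cons(b, cons(f(f(b, s(cons(e, e))), b), cons(cons(f(b, s(f(e, b))), b), f(b, f(f(e, s(s(e))), s(s(e)))))))  →  cons(b, cons(s(f(b, s(cons(e, e)))), cons(cons(f(b, s(f(e, b))), b), f(b, f(f(e, s(s(e))), s(s(e)))))))   [R1 at 2.1]
2. cons(b, cons(s(f(b, s(cons(e, e)))), cons(cons(f(b, s(f(e, b))), b), f(b, f(f(e, s(s(e))), s(s(e)))))))  →  cons(b, cons(s(s(b)), cons(cons(f(b, s(f(e, b))), b), f(b, f(f(e, s(s(e))), s(s(e)))))))   [R4 at 2.1.1]
3. cons(b, cons(s(s(b)), cons(cons(f(b, s(f(e, b))), b), f(b, f(f(e, s(s(e))), s(s(e)))))))  →  cons(b, cons(s(s(b)), cons(cons(f(b, s(s(e))), b), f(b, f(f(e, s(s(e))), s(s(e)))))))   [R1 at 2.2.1.1.2.1]
4. cons(b, cons(s(s(b)), cons(cons(f(b, s(s(e))), b), f(b, f(f(e, s(s(e))), s(s(e)))))))  →  cons(b, cons(s(s(b)), cons(cons(b, b), f(b, f(f(e, s(s(e))), s(s(e)))))))   [R3 at 2.2.1.1]
5. cons(b, cons(s(s(b)), cons(cons(b, b), f(b, f(f(e, s(s(e))), s(s(e)))))))  →  cons(b, cons(s(s(b)), cons(cons(b, b), f(b, b))))   [R3 at 2.2.2.2]
6. cons(b, cons(s(s(b)), cons(cons(b, b), f(b, b))))  →  cons(b, cons(s(s(b)), cons(cons(b, b), s(b))))   [R1 at 2.2.2]

Reduce t₂ = cons(f(f(e, f(s(b), s(s(e)))), f(cons(e, e), f(cons(b, e), f(cons(b, e), s(s(e)))))), e):
1. cons(f(f(e, f(s(b), s(s(e)))), f(cons(e, e), f(cons(b, e), f(cons(b, e), s(s(e)))))), e)  →  cons(f(f(e, b), f(cons(e, e), f(cons(b, e), f(cons(b, e), s(s(e)))))), e)   [R3 at 1.1.2]
2. cons(f(f(e, b), f(cons(e, e), f(cons(b, e), f(cons(b, e), s(s(e)))))), e)  →  cons(f(s(e), f(cons(e, e), f(cons(b, e), f(cons(b, e), s(s(e)))))), e)   [R1 at 1.1]
3. cons(f(s(e), f(cons(e, e), f(cons(b, e), f(cons(b, e), s(s(e)))))), e)  →  cons(f(s(e), f(cons(e, e), f(cons(b, e), b))), e)   [R3 at 1.2.2.2]
4. cons(f(s(e), f(cons(e, e), f(cons(b, e), b))), e)  →  cons(f(s(e), f(cons(e, e), s(cons(b, e)))), e)   [R1 at 1.2.2]
5. cons(f(s(e), f(cons(e, e), s(cons(b, e)))), e)  →  cons(f(s(e), s(cons(e, e))), e)   [R4 at 1.2]
6. cons(f(s(e), s(cons(e, e))), e)  →  cons(s(s(e)), e)   [R4 at 1]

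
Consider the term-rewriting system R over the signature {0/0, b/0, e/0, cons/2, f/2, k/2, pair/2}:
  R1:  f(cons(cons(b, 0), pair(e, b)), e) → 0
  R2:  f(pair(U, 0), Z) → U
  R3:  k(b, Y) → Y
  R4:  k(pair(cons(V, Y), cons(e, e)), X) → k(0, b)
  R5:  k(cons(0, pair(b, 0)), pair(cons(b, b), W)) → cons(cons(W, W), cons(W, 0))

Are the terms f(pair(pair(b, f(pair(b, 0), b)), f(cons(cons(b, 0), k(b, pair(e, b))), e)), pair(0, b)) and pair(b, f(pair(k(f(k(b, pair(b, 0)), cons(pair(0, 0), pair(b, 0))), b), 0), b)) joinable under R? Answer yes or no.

Reduce t₁ = f(pair(pair(b, f(pair(b, 0), b)), f(cons(cons(b, 0), k(b, pair(e, b))), e)), pair(0, b)):
1. f(pair(pair(b, f(pair(b, 0), b)), f(cons(cons(b, 0), k(b, pair(e, b))), e)), pair(0, b))  →  f(pair(pair(b, b), f(cons(cons(b, 0), k(b, pair(e, b))), e)), pair(0, b))   [R2 at 1.1.2]
2. f(pair(pair(b, b), f(cons(cons(b, 0), k(b, pair(e, b))), e)), pair(0, b))  →  f(pair(pair(b, b), f(cons(cons(b, 0), pair(e, b)), e)), pair(0, b))   [R3 at 1.2.1.2]
3. f(pair(pair(b, b), f(cons(cons(b, 0), pair(e, b)), e)), pair(0, b))  →  f(pair(pair(b, b), 0), pair(0, b))   [R1 at 1.2]
4. f(pair(pair(b, b), 0), pair(0, b))  →  pair(b, b)   [R2 at ε]

Reduce t₂ = pair(b, f(pair(k(f(k(b, pair(b, 0)), cons(pair(0, 0), pair(b, 0))), b), 0), b)):
1. pair(b, f(pair(k(f(k(b, pair(b, 0)), cons(pair(0, 0), pair(b, 0))), b), 0), b))  →  pair(b, k(f(k(b, pair(b, 0)), cons(pair(0, 0), pair(b, 0))), b))   [R2 at 2]
2. pair(b, k(f(k(b, pair(b, 0)), cons(pair(0, 0), pair(b, 0))), b))  →  pair(b, k(f(pair(b, 0), cons(pair(0, 0), pair(b, 0))), b))   [R3 at 2.1.1]
3. pair(b, k(f(pair(b, 0), cons(pair(0, 0), pair(b, 0))), b))  →  pair(b, k(b, b))   [R2 at 2.1]
4. pair(b, k(b, b))  →  pair(b, b)   [R3 at 2]

yes — NF(t₁) = pair(b, b), NF(t₂) = pair(b, b)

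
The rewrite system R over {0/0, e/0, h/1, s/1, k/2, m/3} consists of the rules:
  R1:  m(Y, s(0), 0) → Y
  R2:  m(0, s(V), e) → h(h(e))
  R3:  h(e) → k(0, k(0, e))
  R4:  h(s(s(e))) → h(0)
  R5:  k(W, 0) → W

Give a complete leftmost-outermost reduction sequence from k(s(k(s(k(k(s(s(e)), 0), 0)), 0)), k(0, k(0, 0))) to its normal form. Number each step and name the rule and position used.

s(s(s(s(e))))

1. k(s(k(s(k(k(s(s(e)), 0), 0)), 0)), k(0, k(0, 0)))  →  k(s(s(k(k(s(s(e)), 0), 0))), k(0, k(0, 0)))   [R5 at 1.1]
2. k(s(s(k(k(s(s(e)), 0), 0))), k(0, k(0, 0)))  →  k(s(s(k(s(s(e)), 0))), k(0, k(0, 0)))   [R5 at 1.1.1]
3. k(s(s(k(s(s(e)), 0))), k(0, k(0, 0)))  →  k(s(s(s(s(e)))), k(0, k(0, 0)))   [R5 at 1.1.1]
4. k(s(s(s(s(e)))), k(0, k(0, 0)))  →  k(s(s(s(s(e)))), k(0, 0))   [R5 at 2.2]
5. k(s(s(s(s(e)))), k(0, 0))  →  k(s(s(s(s(e)))), 0)   [R5 at 2]
6. k(s(s(s(s(e)))), 0)  →  s(s(s(s(e))))   [R5 at ε]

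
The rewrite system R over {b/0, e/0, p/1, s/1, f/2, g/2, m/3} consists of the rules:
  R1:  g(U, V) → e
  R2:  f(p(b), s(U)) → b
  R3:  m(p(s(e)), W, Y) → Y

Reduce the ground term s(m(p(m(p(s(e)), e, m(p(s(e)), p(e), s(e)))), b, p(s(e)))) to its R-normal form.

1. s(m(p(m(p(s(e)), e, m(p(s(e)), p(e), s(e)))), b, p(s(e))))  →  s(m(p(m(p(s(e)), p(e), s(e))), b, p(s(e))))   [R3 at 1.1.1]
2. s(m(p(m(p(s(e)), p(e), s(e))), b, p(s(e))))  →  s(m(p(s(e)), b, p(s(e))))   [R3 at 1.1.1]
3. s(m(p(s(e)), b, p(s(e))))  →  s(p(s(e)))   [R3 at 1]

s(p(s(e)))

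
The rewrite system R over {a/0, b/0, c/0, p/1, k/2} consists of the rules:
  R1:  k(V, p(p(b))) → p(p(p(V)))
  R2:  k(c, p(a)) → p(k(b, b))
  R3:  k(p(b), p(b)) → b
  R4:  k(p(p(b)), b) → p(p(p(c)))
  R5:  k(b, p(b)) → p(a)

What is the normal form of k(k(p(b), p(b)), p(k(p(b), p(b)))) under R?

p(a)

1. k(k(p(b), p(b)), p(k(p(b), p(b))))  →  k(b, p(k(p(b), p(b))))   [R3 at 1]
2. k(b, p(k(p(b), p(b))))  →  k(b, p(b))   [R3 at 2.1]
3. k(b, p(b))  →  p(a)   [R5 at ε]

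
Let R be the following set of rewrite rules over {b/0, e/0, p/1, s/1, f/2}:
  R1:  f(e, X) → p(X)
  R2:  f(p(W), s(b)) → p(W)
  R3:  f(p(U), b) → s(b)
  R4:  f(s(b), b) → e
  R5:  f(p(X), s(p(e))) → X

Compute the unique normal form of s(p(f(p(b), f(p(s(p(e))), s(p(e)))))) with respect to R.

s(p(b))

1. s(p(f(p(b), f(p(s(p(e))), s(p(e))))))  →  s(p(f(p(b), s(p(e)))))   [R5 at 1.1.2]
2. s(p(f(p(b), s(p(e)))))  →  s(p(b))   [R5 at 1.1]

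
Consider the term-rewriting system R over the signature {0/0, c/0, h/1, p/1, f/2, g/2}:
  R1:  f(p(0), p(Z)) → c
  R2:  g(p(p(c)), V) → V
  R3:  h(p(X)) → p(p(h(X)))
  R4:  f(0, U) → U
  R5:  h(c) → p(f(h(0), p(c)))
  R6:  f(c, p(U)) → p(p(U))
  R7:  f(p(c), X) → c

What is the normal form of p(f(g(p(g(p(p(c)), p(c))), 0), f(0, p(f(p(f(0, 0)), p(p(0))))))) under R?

p(p(c))

1. p(f(g(p(g(p(p(c)), p(c))), 0), f(0, p(f(p(f(0, 0)), p(p(0)))))))  →  p(f(g(p(p(c)), 0), f(0, p(f(p(f(0, 0)), p(p(0)))))))   [R2 at 1.1.1.1]
2. p(f(g(p(p(c)), 0), f(0, p(f(p(f(0, 0)), p(p(0)))))))  →  p(f(0, f(0, p(f(p(f(0, 0)), p(p(0)))))))   [R2 at 1.1]
3. p(f(0, f(0, p(f(p(f(0, 0)), p(p(0)))))))  →  p(f(0, p(f(p(f(0, 0)), p(p(0))))))   [R4 at 1]
4. p(f(0, p(f(p(f(0, 0)), p(p(0))))))  →  p(p(f(p(f(0, 0)), p(p(0)))))   [R4 at 1]
5. p(p(f(p(f(0, 0)), p(p(0)))))  →  p(p(f(p(0), p(p(0)))))   [R4 at 1.1.1.1]
6. p(p(f(p(0), p(p(0)))))  →  p(p(c))   [R1 at 1.1]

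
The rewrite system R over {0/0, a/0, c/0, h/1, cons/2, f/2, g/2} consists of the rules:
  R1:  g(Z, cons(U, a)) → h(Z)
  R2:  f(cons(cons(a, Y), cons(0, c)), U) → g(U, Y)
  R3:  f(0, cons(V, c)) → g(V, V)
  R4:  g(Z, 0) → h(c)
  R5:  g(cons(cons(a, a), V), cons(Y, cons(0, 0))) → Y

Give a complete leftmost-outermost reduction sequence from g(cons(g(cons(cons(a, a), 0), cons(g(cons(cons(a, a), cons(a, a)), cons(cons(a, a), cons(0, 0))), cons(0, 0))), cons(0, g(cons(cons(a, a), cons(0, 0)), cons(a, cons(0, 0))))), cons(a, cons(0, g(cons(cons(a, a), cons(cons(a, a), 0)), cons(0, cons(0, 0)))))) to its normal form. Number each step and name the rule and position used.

1. g(cons(g(cons(cons(a, a), 0), cons(g(cons(cons(a, a), cons(a, a)), cons(cons(a, a), cons(0, 0))), cons(0, 0))), cons(0, g(cons(cons(a, a), cons(0, 0)), cons(a, cons(0, 0))))), cons(a, cons(0, g(cons(cons(a, a), cons(cons(a, a), 0)), cons(0, cons(0, 0))))))  →  g(cons(g(cons(cons(a, a), cons(a, a)), cons(cons(a, a), cons(0, 0))), cons(0, g(cons(cons(a, a), cons(0, 0)), cons(a, cons(0, 0))))), cons(a, cons(0, g(cons(cons(a, a), cons(cons(a, a), 0)), cons(0, cons(0, 0))))))   [R5 at 1.1]
2. g(cons(g(cons(cons(a, a), cons(a, a)), cons(cons(a, a), cons(0, 0))), cons(0, g(cons(cons(a, a), cons(0, 0)), cons(a, cons(0, 0))))), cons(a, cons(0, g(cons(cons(a, a), cons(cons(a, a), 0)), cons(0, cons(0, 0))))))  →  g(cons(cons(a, a), cons(0, g(cons(cons(a, a), cons(0, 0)), cons(a, cons(0, 0))))), cons(a, cons(0, g(cons(cons(a, a), cons(cons(a, a), 0)), cons(0, cons(0, 0))))))   [R5 at 1.1]
3. g(cons(cons(a, a), cons(0, g(cons(cons(a, a), cons(0, 0)), cons(a, cons(0, 0))))), cons(a, cons(0, g(cons(cons(a, a), cons(cons(a, a), 0)), cons(0, cons(0, 0))))))  →  g(cons(cons(a, a), cons(0, a)), cons(a, cons(0, g(cons(cons(a, a), cons(cons(a, a), 0)), cons(0, cons(0, 0))))))   [R5 at 1.2.2]
4. g(cons(cons(a, a), cons(0, a)), cons(a, cons(0, g(cons(cons(a, a), cons(cons(a, a), 0)), cons(0, cons(0, 0))))))  →  g(cons(cons(a, a), cons(0, a)), cons(a, cons(0, 0)))   [R5 at 2.2.2]
5. g(cons(cons(a, a), cons(0, a)), cons(a, cons(0, 0)))  →  a   [R5 at ε]

a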